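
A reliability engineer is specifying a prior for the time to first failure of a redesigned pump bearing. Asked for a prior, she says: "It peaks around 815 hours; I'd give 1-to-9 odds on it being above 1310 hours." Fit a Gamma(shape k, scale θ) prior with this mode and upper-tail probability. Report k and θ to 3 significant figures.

Gamma(k,θ) with k>1 has mode (k−1)θ, so θ = 815/(k−1).
Need P(X < 1310) = 0.9 with θ tied to k this way. Start at k = 2, θ = 815: P(X<1310) ≈ 0.477.
Too low — raise k to concentrate. Iterating converges to k ≈ 9.35.
Then θ = 815/(9.35−1) ≈ 97.6.

k ≈ 9.35, θ ≈ 97.6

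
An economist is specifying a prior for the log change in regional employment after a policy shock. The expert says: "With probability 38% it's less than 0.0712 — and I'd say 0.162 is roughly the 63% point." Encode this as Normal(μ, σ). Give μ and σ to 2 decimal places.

The p-quantile of Normal(μ,σ) is μ + z_p·σ, with z_{0.38} = -0.3055 and z_{0.63} = 0.3319.
Eliminate σ: μ = (z₂·x₁ − z₁·x₂)/(z₂ − z₁) = (0.3319·0.0712 − (-0.3055)·0.162)/0.6373 = 0.11.
Then σ = (x₂ − x₁)/(z₂ − z₁) = (0.162 − 0.0712)/0.6373 = 0.14.

μ = 0.11, σ = 0.14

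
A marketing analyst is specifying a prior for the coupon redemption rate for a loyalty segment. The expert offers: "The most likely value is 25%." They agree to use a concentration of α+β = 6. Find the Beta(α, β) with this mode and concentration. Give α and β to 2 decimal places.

α = 2.00, β = 4.00

For α,β > 1 the Beta mode is (α−1)/(α+β−2). With α+β = 6, the mode is (α−1)/4.
Set (α−1)/4 = 0.25 → α = 1 + 0.25·4 = 2.00.
β = 6 − α = 4.00.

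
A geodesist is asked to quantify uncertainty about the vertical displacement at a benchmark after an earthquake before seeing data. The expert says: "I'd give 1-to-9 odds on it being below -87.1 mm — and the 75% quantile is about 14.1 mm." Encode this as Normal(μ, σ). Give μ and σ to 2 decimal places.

The p-quantile of Normal(μ,σ) is μ + z_p·σ, with z_{0.1} = -1.282 and z_{0.75} = 0.6745.
Eliminate σ: μ = (z₂·x₁ − z₁·x₂)/(z₂ − z₁) = (0.6745·-87.1 − (-1.282)·14.1)/1.956 = -20.80.
Then σ = (x₂ − x₁)/(z₂ − z₁) = (14.1 − -87.1)/1.956 = 51.74.

μ = -20.80, σ = 51.74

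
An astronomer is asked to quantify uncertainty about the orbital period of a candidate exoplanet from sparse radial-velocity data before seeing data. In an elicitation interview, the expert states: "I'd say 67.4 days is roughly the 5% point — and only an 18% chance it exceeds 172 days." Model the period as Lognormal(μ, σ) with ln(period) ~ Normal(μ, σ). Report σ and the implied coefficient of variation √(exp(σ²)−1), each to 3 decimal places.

σ ≈ 0.366, CV ≈ 0.379

If T ~ Lognormal(μ,σ) then ln T ~ Normal(μ,σ), so the p-quantile of ln T is μ + z_p·σ.
ln(67.4) = 4.211 and ln(172) = 5.147; z_{0.05} = -1.645, z_{0.82} = 0.9154.
σ = (5.147 − 4.211)/(0.9154 − (-1.645)) = 0.366.
μ = 4.211 − (-1.645)·0.366 = 4.813.
CV = √(exp(σ²)−1) = √(exp(0.1339)−1) = 0.379.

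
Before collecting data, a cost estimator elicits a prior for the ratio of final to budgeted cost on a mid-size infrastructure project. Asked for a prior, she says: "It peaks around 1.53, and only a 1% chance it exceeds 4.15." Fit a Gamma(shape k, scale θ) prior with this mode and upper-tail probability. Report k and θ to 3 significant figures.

Gamma(k,θ) with k>1 has mode (k−1)θ, so θ = 1.53/(k−1).
Need P(X < 4.15) = 0.99 with θ tied to k this way. Start at k = 2, θ = 1.53: P(X<4.15) ≈ 0.754.
Too low — raise k to concentrate. Iterating converges to k ≈ 5.63.
Then θ = 1.53/(5.63−1) ≈ 0.331.

k ≈ 5.63, θ ≈ 0.331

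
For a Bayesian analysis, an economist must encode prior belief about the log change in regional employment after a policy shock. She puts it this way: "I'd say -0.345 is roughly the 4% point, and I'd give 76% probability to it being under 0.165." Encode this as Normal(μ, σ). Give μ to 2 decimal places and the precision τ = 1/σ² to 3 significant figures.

For Normal(μ,σ), the p-quantile is μ + z_p·σ. Here z_{0.04} = -1.751, z_{0.76} = 0.7063.
So -0.345 = μ − 1.751σ and 0.165 = μ + 0.7063σ.
Subtracting: σ = (0.165 − -0.345)/(0.7063 − (-1.751)) = 0.21.
Then μ = -0.345 − (-1.751)·0.21 = 0.02.
Precision τ = 1/σ² = 1/0.2076² = 23.2.

μ = 0.02, τ = 23.2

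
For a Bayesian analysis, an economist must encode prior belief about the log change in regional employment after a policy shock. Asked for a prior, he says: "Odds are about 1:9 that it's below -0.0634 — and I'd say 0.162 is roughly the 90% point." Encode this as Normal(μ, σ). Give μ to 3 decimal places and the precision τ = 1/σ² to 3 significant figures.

μ = 0.049, τ = 129

The p-quantile of Normal(μ,σ) is μ + z_p·σ, with z_{0.1} = -1.282 and z_{0.9} = 1.282.
Eliminate σ: μ = (z₂·x₁ − z₁·x₂)/(z₂ − z₁) = (1.282·-0.0634 − (-1.282)·0.162)/2.563 = 0.049.
Then σ = (x₂ − x₁)/(z₂ − z₁) = (0.162 − -0.0634)/2.563 = 0.088.
Precision τ = 1/σ² = 1/0.08794² = 129.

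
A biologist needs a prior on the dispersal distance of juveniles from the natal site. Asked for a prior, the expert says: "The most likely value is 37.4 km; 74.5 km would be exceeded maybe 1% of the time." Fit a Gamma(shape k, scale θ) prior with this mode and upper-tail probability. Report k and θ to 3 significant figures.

k ≈ 11.4, θ ≈ 3.61

Gamma(k,θ) with k>1 has mode (k−1)θ, so θ = 37.4/(k−1).
Need P(X < 74.5) = 0.99 with θ tied to k this way. Start at k = 2, θ = 37.4: P(X<74.5) ≈ 0.592.
Too low — raise k to concentrate. Iterating converges to k ≈ 11.4.
Then θ = 37.4/(11.4−1) ≈ 3.61.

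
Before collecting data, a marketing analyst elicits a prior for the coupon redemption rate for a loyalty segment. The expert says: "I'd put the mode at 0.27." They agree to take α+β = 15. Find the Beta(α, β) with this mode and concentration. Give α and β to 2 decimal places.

For α,β > 1 the Beta mode is (α−1)/(α+β−2). With α+β = 15, the mode is (α−1)/13.
Set (α−1)/13 = 0.27 → α = 1 + 0.27·13 = 4.51.
β = 15 − α = 10.49.

α = 4.51, β = 10.49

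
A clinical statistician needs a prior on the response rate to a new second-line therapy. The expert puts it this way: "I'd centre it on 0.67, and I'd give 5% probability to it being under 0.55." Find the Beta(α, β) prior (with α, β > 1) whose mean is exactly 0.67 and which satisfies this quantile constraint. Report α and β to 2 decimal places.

With mean 0.67 fixed, write α = 0.67s, β = 0.33s where s = α+β.
Need P(θ < 0.55) = 0.05 under Beta(0.67s, 0.33s). Normal approximation: (q−m)/√(m(1−m)/s) ≈ z_{0.05} = -1.64, so s ≈ 0.67·0.33·(-1.64)²/(0.55−0.67)² = 41.5.
At s = 41.5: P(θ<0.55) ≈ 0.054. Adjusting to match 0.05 gives s ≈ 43.81.
So α = 0.67·43.81 ≈ 29.35, β = 0.33·43.81 ≈ 14.46.

α ≈ 29.35, β ≈ 14.46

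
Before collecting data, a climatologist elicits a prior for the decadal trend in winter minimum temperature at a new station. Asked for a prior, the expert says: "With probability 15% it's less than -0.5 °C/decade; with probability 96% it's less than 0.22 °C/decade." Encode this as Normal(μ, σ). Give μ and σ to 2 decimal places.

The p-quantile of Normal(μ,σ) is μ + z_p·σ, with z_{0.15} = -1.036 and z_{0.96} = 1.751.
Eliminate σ: μ = (z₂·x₁ − z₁·x₂)/(z₂ − z₁) = (1.751·-0.5 − (-1.036)·0.22)/2.787 = -0.23.
Then σ = (x₂ − x₁)/(z₂ − z₁) = (0.22 − -0.5)/2.787 = 0.26.

μ = -0.23, σ = 0.26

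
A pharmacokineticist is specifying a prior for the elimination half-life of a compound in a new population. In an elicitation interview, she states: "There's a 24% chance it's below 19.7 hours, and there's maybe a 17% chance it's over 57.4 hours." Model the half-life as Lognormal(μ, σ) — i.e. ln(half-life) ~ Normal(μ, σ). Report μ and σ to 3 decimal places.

If T ~ Lognormal(μ,σ) then ln T ~ Normal(μ,σ), so the p-quantile of ln T is μ + z_p·σ.
ln(19.7) = 2.981 and ln(57.4) = 4.05; z_{0.24} = -0.7063, z_{0.83} = 0.9542.
σ = (4.05 − 2.981)/(0.9542 − (-0.7063)) = 0.644.
μ = 2.981 − (-0.7063)·0.644 = 3.436.

μ ≈ 3.436, σ ≈ 0.644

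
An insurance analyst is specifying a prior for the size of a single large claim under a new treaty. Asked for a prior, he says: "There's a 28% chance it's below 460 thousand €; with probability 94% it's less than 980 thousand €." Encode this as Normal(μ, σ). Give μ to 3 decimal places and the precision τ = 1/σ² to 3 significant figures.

The p-quantile of Normal(μ,σ) is μ + z_p·σ, with z_{0.28} = -0.5828 and z_{0.94} = 1.555.
Eliminate σ: μ = (z₂·x₁ − z₁·x₂)/(z₂ − z₁) = (1.555·460 − (-0.5828)·980)/2.138 = 601.783.
Then σ = (x₂ − x₁)/(z₂ − z₁) = (980 − 460)/2.138 = 243.262.
Precision τ = 1/σ² = 1/243.3² = 1.69e-05.

μ = 601.783, τ = 1.69e-05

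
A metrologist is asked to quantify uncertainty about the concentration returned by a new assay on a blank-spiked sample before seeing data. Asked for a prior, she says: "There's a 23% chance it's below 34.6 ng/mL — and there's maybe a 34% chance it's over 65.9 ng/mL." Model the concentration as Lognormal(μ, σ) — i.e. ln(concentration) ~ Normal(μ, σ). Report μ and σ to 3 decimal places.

If T ~ Lognormal(μ,σ) then ln T ~ Normal(μ,σ), so the p-quantile of ln T is μ + z_p·σ.
ln(34.6) = 3.544 and ln(65.9) = 4.188; z_{0.23} = -0.7388, z_{0.66} = 0.4125.
σ = (4.188 − 3.544)/(0.4125 − (-0.7388)) = 0.560.
μ = 3.544 − (-0.7388)·0.560 = 3.957.

μ ≈ 3.957, σ ≈ 0.560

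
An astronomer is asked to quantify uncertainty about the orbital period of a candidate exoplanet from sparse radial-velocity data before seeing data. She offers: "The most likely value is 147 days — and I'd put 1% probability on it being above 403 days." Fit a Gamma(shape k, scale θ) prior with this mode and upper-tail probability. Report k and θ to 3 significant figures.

k ≈ 5.52, θ ≈ 32.5

Gamma(k,θ) with k>1 has mode (k−1)θ, so θ = 147/(k−1).
Need P(X < 403) = 0.99 with θ tied to k this way. Start at k = 2, θ = 147: P(X<403) ≈ 0.759.
Too low — raise k to concentrate. Iterating converges to k ≈ 5.52.
Then θ = 147/(5.52−1) ≈ 32.5.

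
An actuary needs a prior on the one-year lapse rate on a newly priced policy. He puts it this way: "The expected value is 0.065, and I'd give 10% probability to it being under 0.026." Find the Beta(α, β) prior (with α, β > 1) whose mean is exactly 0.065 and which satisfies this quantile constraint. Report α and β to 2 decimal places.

α ≈ 3.26, β ≈ 46.96

With mean 0.065 fixed, write α = 0.065s, β = 0.935s where s = α+β.
Need P(θ < 0.026) = 0.1 under Beta(0.065s, 0.935s). Normal approximation: (q−m)/√(m(1−m)/s) ≈ z_{0.1} = -1.28, so s ≈ 0.065·0.935·(-1.28)²/(0.026−0.065)² = 65.6.
At s = 65.6: P(θ<0.026) ≈ 0.065. Adjusting to match 0.1 gives s ≈ 50.23.
So α = 0.065·50.23 ≈ 3.26, β = 0.935·50.23 ≈ 46.96.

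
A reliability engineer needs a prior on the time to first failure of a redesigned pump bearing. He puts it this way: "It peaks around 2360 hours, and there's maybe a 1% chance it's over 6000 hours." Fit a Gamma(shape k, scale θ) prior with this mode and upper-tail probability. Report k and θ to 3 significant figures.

Gamma(k,θ) with k>1 has mode (k−1)θ, so θ = 2360/(k−1).
Need P(X < 6000) = 0.99 with θ tied to k this way. Start at k = 2, θ = 2360: P(X<6000) ≈ 0.721.
Too low — raise k to concentrate. Iterating converges to k ≈ 6.37.
Then θ = 2360/(6.37−1) ≈ 439.

k ≈ 6.37, θ ≈ 439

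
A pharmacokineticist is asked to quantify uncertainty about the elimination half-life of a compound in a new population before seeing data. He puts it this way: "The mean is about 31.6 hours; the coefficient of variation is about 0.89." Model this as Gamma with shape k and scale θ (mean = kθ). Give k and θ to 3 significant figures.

k ≈ 1.26, θ ≈ 25

For Gamma(k, scale θ): mean = kθ, variance = kθ², so CV = 1/√k.
CV = 0.89, hence k = 1/CV² = 1.26.
Then θ = mean/k = 31.6/1.26 = 25.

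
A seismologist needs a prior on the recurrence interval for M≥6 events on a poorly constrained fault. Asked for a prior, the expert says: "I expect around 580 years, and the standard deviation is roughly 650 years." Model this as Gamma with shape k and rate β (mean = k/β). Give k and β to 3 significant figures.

k ≈ 0.796, β ≈ 0.00137

For Gamma(k, rate β): mean = k/β, variance = k/β², so CV = 1/√k.
CV = SD/mean = 650/580 = 1.121, hence k = 1/CV² = 0.796.
Then β = k/mean = 0.796/580 = 0.00137.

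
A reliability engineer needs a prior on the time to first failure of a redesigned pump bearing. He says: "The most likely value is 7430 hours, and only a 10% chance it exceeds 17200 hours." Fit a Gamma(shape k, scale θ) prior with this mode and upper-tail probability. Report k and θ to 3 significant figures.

Gamma(k,θ) with k>1 has mode (k−1)θ, so θ = 7430/(k−1).
Need P(X < 17200) = 0.9 with θ tied to k this way. Start at k = 2, θ = 7430: P(X<17200) ≈ 0.673.
Too low — raise k to concentrate. Iterating converges to k ≈ 3.73.
Then θ = 7430/(3.73−1) ≈ 2720.

k ≈ 3.73, θ ≈ 2720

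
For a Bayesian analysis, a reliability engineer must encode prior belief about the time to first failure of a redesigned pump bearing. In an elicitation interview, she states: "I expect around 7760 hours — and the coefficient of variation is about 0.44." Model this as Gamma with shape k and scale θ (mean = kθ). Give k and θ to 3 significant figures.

k ≈ 5.17, θ ≈ 1500

For Gamma(k, scale θ): mean = kθ, variance = kθ², so CV = 1/√k.
CV = 0.44, hence k = 1/CV² = 5.17.
Then θ = mean/k = 7760/5.17 = 1500.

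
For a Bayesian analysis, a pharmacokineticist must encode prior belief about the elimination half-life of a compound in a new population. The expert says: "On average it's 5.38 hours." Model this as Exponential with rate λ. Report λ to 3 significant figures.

Exponential mean = 1/λ, so λ = 1/5.38 = 0.186.

λ ≈ 0.186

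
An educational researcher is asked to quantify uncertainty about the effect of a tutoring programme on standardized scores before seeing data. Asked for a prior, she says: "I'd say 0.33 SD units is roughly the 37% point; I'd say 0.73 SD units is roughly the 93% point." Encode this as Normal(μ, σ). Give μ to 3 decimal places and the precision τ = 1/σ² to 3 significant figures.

The p-quantile of Normal(μ,σ) is μ + z_p·σ, with z_{0.37} = -0.3319 and z_{0.93} = 1.476.
Eliminate σ: μ = (z₂·x₁ − z₁·x₂)/(z₂ − z₁) = (1.476·0.33 − (-0.3319)·0.73)/1.808 = 0.403.
Then σ = (x₂ − x₁)/(z₂ − z₁) = (0.73 − 0.33)/1.808 = 0.221.
Precision τ = 1/σ² = 1/0.2213² = 20.4.

μ = 0.403, τ = 20.4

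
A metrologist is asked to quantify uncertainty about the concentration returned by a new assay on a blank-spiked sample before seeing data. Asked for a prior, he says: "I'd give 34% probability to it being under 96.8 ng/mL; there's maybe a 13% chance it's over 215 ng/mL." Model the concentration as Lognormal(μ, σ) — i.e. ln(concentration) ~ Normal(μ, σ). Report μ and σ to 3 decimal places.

If T ~ Lognormal(μ,σ) then ln T ~ Normal(μ,σ), so the p-quantile of ln T is μ + z_p·σ.
ln(96.8) = 4.573 and ln(215) = 5.371; z_{0.34} = -0.4125, z_{0.87} = 1.126.
σ = (5.371 − 4.573)/(1.126 − (-0.4125)) = 0.519.
μ = 4.573 − (-0.4125)·0.519 = 4.787.

μ ≈ 4.787, σ ≈ 0.519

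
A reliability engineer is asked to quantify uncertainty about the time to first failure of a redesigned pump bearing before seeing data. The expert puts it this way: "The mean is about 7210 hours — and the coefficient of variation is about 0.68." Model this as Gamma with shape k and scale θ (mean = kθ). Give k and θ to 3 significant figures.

k ≈ 2.16, θ ≈ 3330

For Gamma(k, scale θ): mean = kθ, variance = kθ², so CV = 1/√k.
CV = 0.68, hence k = 1/CV² = 2.16.
Then θ = mean/k = 7210/2.16 = 3330.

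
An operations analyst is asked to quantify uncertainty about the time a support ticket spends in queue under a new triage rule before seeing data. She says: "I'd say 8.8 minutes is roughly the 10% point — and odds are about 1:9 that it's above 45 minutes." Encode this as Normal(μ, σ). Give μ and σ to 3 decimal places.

μ = 26.900, σ = 14.124

The p-quantile of Normal(μ,σ) is μ + z_p·σ, with z_{0.1} = -1.282 and z_{0.9} = 1.282.
Eliminate σ: μ = (z₂·x₁ − z₁·x₂)/(z₂ − z₁) = (1.282·8.8 − (-1.282)·45)/2.563 = 26.900.
Then σ = (x₂ − x₁)/(z₂ − z₁) = (45 − 8.8)/2.563 = 14.124.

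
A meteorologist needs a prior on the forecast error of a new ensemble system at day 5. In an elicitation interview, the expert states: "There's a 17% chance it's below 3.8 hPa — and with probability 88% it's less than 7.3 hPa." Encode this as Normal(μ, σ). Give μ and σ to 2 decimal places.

μ = 5.37, σ = 1.64

For Normal(μ,σ), the p-quantile is μ + z_p·σ. Here z_{0.17} = -0.9542, z_{0.88} = 1.175.
So 3.8 = μ − 0.9542σ and 7.3 = μ + 1.175σ.
Subtracting: σ = (7.3 − 3.8)/(1.175 − (-0.9542)) = 1.64.
Then μ = 3.8 − (-0.9542)·1.64 = 5.37.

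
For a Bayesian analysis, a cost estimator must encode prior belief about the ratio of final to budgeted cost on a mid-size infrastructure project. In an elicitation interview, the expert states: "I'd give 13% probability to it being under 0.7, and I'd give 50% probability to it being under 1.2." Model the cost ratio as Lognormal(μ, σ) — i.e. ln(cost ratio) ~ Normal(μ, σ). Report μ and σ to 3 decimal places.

μ ≈ 0.182, σ ≈ 0.479

If T ~ Lognormal(μ,σ) then ln T ~ Normal(μ,σ), so the p-quantile of ln T is μ + z_p·σ.
ln(0.7) = -0.3567 and ln(1.2) = 0.1823; z_{0.13} = -1.126, z_{0.5} = 0.
σ = (0.1823 − -0.3567)/(0 − (-1.126)) = 0.479.
μ = -0.3567 − (-1.126)·0.479 = 0.182.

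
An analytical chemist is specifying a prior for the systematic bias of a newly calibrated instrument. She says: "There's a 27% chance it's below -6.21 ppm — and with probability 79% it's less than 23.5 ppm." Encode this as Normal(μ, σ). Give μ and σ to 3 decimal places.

The p-quantile of Normal(μ,σ) is μ + z_p·σ, with z_{0.27} = -0.6128 and z_{0.79} = 0.8064.
Eliminate σ: μ = (z₂·x₁ − z₁·x₂)/(z₂ − z₁) = (0.8064·-6.21 − (-0.6128)·23.5)/1.419 = 6.619.
Then σ = (x₂ − x₁)/(z₂ − z₁) = (23.5 − -6.21)/1.419 = 20.934.

μ = 6.619, σ = 20.934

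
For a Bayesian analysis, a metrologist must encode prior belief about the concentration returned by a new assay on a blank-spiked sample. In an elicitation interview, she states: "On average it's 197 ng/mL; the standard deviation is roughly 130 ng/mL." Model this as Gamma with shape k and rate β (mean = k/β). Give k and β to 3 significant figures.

For Gamma(k, rate β): mean = k/β, variance = k/β², so CV = 1/√k.
CV = SD/mean = 130/197 = 0.6599, hence k = 1/CV² = 2.3.
Then β = k/mean = 2.3/197 = 0.0117.

k ≈ 2.3, β ≈ 0.0117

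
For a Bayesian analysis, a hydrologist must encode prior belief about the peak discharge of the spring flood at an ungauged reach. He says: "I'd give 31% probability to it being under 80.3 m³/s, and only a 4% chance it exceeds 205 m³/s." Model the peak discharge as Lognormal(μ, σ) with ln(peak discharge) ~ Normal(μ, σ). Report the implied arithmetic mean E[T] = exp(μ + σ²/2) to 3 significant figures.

If T ~ Lognormal(μ,σ) then ln T ~ Normal(μ,σ), so the p-quantile of ln T is μ + z_p·σ.
ln(80.3) = 4.386 and ln(205) = 5.323; z_{0.31} = -0.4959, z_{0.96} = 1.751.
σ = (5.323 − 4.386)/(1.751 − (-0.4959)) = 0.417.
μ = 4.386 − (-0.4959)·0.417 = 4.593.
E[T] = exp(μ + σ²/2) = exp(4.593 + 0.0870) = 108 m³/s.

E[T] ≈ 108 m³/s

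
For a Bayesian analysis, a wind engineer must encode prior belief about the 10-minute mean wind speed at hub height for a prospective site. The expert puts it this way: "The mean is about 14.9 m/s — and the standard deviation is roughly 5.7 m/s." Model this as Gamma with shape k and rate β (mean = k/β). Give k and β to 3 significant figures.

For Gamma(k, rate β): mean = k/β, variance = k/β², so CV = 1/√k.
CV = SD/mean = 5.7/14.9 = 0.3826, hence k = 1/CV² = 6.83.
Then β = k/mean = 6.83/14.9 = 0.459.

k ≈ 6.83, β ≈ 0.459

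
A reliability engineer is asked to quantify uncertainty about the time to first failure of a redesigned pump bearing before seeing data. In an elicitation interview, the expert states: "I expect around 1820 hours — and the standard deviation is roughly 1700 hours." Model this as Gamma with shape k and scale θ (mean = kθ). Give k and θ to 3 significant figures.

For Gamma(k, scale θ): mean = kθ, variance = kθ², so CV = 1/√k.
CV = SD/mean = 1700/1820 = 0.9341, hence k = 1/CV² = 1.15.
Then θ = mean/k = 1820/1.15 = 1590.

k ≈ 1.15, θ ≈ 1590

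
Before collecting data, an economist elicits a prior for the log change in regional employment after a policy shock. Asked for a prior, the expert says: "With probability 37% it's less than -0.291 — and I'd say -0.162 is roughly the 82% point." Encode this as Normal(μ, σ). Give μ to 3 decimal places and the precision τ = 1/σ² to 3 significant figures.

For Normal(μ,σ), the p-quantile is μ + z_p·σ. Here z_{0.37} = -0.3319, z_{0.82} = 0.9154.
So -0.291 = μ − 0.3319σ and -0.162 = μ + 0.9154σ.
Subtracting: σ = (-0.162 − -0.291)/(0.9154 − (-0.3319)) = 0.103.
Then μ = -0.291 − (-0.3319)·0.103 = -0.257.
Precision τ = 1/σ² = 1/0.1034² = 93.5.

μ = -0.257, τ = 93.5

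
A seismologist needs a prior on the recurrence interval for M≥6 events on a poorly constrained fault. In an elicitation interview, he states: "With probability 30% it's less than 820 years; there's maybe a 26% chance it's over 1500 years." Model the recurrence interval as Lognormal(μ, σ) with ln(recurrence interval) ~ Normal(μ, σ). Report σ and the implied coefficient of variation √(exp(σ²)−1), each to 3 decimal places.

If T ~ Lognormal(μ,σ) then ln T ~ Normal(μ,σ), so the p-quantile of ln T is μ + z_p·σ.
ln(820) = 6.709 and ln(1500) = 7.313; z_{0.3} = -0.5244, z_{0.74} = 0.6433.
σ = (7.313 − 6.709)/(0.6433 − (-0.5244)) = 0.517.
μ = 6.709 − (-0.5244)·0.517 = 6.981.
CV = √(exp(σ²)−1) = √(exp(0.2675)−1) = 0.554.

σ ≈ 0.517, CV ≈ 0.554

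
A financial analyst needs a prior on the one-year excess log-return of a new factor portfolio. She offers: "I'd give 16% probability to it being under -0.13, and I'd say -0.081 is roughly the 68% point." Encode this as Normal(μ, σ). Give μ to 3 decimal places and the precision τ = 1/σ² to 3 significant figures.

For Normal(μ,σ), the p-quantile is μ + z_p·σ. Here z_{0.16} = -0.9945, z_{0.68} = 0.4677.
So -0.13 = μ − 0.9945σ and -0.081 = μ + 0.4677σ.
Subtracting: σ = (-0.081 − -0.13)/(0.4677 − (-0.9945)) = 0.034.
Then μ = -0.13 − (-0.9945)·0.034 = -0.097.
Precision τ = 1/σ² = 1/0.03351² = 890.

μ = -0.097, τ = 890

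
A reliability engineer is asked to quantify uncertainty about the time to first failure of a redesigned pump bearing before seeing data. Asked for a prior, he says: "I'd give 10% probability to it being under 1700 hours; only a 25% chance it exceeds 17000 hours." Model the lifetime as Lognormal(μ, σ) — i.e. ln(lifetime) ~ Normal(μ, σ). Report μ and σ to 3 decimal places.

If T ~ Lognormal(μ,σ) then ln T ~ Normal(μ,σ), so the p-quantile of ln T is μ + z_p·σ.
ln(1700) = 7.438 and ln(17000) = 9.741; z_{0.1} = -1.282, z_{0.75} = 0.6745.
σ = (9.741 − 7.438)/(0.6745 − (-1.282)) = 1.177.
μ = 7.438 − (-1.282)·1.177 = 8.947.

μ ≈ 8.947, σ ≈ 1.177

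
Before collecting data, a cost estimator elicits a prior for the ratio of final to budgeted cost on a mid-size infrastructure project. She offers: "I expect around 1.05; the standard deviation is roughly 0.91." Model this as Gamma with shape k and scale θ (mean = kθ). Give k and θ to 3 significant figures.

For Gamma(k, scale θ): mean = kθ, variance = kθ², so CV = 1/√k.
CV = SD/mean = 0.91/1.05 = 0.8667, hence k = 1/CV² = 1.33.
Then θ = mean/k = 1.05/1.33 = 0.789.

k ≈ 1.33, θ ≈ 0.789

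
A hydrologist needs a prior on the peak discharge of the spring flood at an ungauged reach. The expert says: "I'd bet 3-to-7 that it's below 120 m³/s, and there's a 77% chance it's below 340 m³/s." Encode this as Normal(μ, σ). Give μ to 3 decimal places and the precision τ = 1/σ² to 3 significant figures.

μ = 211.327, τ = 3.3e-05

For Normal(μ,σ), the p-quantile is μ + z_p·σ. Here z_{0.3} = -0.5244, z_{0.77} = 0.7388.
So 120 = μ − 0.5244σ and 340 = μ + 0.7388σ.
Subtracting: σ = (340 − 120)/(0.7388 − (-0.5244)) = 174.154.
Then μ = 120 − (-0.5244)·174.154 = 211.327.
Precision τ = 1/σ² = 1/174.2² = 3.3e-05.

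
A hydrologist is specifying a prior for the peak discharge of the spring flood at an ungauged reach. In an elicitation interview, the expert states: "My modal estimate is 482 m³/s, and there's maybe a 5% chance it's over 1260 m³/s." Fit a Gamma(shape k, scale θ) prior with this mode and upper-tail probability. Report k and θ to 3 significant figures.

Gamma(k,θ) with k>1 has mode (k−1)θ, so θ = 482/(k−1).
Need P(X < 1260) = 0.95 with θ tied to k this way. Start at k = 2, θ = 482: P(X<1260) ≈ 0.735.
Too low — raise k to concentrate. Iterating converges to k ≈ 3.93.
Then θ = 482/(3.93−1) ≈ 165.

k ≈ 3.93, θ ≈ 165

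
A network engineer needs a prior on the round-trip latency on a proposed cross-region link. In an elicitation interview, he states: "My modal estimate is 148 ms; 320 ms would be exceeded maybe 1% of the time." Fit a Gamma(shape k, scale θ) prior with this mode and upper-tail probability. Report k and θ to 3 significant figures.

k ≈ 9.14, θ ≈ 18.2

Gamma(k,θ) with k>1 has mode (k−1)θ, so θ = 148/(k−1).
Need P(X < 320) = 0.99 with θ tied to k this way. Start at k = 2, θ = 148: P(X<320) ≈ 0.636.
Too low — raise k to concentrate. Iterating converges to k ≈ 9.14.
Then θ = 148/(9.14−1) ≈ 18.2.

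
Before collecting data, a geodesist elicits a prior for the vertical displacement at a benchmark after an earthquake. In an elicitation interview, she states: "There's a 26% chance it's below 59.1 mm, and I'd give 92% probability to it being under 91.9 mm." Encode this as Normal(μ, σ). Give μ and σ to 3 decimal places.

μ = 69.401, σ = 16.012

For Normal(μ,σ), the p-quantile is μ + z_p·σ. Here z_{0.26} = -0.6433, z_{0.92} = 1.405.
So 59.1 = μ − 0.6433σ and 91.9 = μ + 1.405σ.
Subtracting: σ = (91.9 − 59.1)/(1.405 − (-0.6433)) = 16.012.
Then μ = 59.1 − (-0.6433)·16.012 = 69.401.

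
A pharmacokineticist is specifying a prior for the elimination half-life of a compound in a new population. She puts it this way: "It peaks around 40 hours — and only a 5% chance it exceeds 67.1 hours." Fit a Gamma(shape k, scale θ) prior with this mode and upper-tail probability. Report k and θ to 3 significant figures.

Gamma(k,θ) with k>1 has mode (k−1)θ, so θ = 40/(k−1).
Need P(X < 67.1) = 0.95 with θ tied to k this way. Start at k = 2, θ = 40: P(X<67.1) ≈ 0.500.
Too low — raise k to concentrate. Iterating converges to k ≈ 11.4.
Then θ = 40/(11.4−1) ≈ 3.83.

k ≈ 11.4, θ ≈ 3.83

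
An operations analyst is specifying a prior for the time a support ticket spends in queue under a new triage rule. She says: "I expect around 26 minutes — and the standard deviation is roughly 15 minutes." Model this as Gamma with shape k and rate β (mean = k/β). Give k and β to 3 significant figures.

For Gamma(k, rate β): mean = k/β, variance = k/β², so CV = 1/√k.
CV = SD/mean = 15/26 = 0.5769, hence k = 1/CV² = 3.
Then β = k/mean = 3/26 = 0.116.

k ≈ 3, β ≈ 0.116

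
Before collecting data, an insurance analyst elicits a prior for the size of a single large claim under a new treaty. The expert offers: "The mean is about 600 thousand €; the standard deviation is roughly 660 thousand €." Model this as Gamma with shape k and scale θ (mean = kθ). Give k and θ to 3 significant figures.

For Gamma(k, scale θ): mean = kθ, variance = kθ², so CV = 1/√k.
CV = SD/mean = 660/600 = 1.1, hence k = 1/CV² = 0.826.
Then θ = mean/k = 600/0.826 = 726.

k ≈ 0.826, θ ≈ 726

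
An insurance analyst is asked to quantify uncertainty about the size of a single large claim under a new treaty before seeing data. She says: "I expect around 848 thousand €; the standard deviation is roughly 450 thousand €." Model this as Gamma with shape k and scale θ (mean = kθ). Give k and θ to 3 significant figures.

For Gamma(k, scale θ): mean = kθ, variance = kθ², so CV = 1/√k.
CV = SD/mean = 450/848 = 0.5307, hence k = 1/CV² = 3.55.
Then θ = mean/k = 848/3.55 = 239.

k ≈ 3.55, θ ≈ 239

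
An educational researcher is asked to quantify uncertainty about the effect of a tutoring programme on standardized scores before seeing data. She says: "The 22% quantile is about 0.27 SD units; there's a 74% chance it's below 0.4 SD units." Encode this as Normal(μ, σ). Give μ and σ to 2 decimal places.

μ = 0.34, σ = 0.09

For Normal(μ,σ), the p-quantile is μ + z_p·σ. Here z_{0.22} = -0.7722, z_{0.74} = 0.6433.
So 0.27 = μ − 0.7722σ and 0.4 = μ + 0.6433σ.
Subtracting: σ = (0.4 − 0.27)/(0.6433 − (-0.7722)) = 0.09.
Then μ = 0.27 − (-0.7722)·0.09 = 0.34.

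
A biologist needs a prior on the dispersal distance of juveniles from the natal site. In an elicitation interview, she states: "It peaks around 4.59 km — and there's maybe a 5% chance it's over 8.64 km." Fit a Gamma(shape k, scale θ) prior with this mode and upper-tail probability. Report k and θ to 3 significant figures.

Gamma(k,θ) with k>1 has mode (k−1)θ, so θ = 4.59/(k−1).
Need P(X < 8.64) = 0.95 with θ tied to k this way. Start at k = 2, θ = 4.59: P(X<8.64) ≈ 0.561.
Too low — raise k to concentrate. Iterating converges to k ≈ 7.95.
Then θ = 4.59/(7.95−1) ≈ 0.66.

k ≈ 7.95, θ ≈ 0.66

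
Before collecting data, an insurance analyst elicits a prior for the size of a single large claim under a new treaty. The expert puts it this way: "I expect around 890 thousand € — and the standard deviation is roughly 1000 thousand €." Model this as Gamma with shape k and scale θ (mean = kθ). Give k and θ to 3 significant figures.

For Gamma(k, scale θ): mean = kθ, variance = kθ², so CV = 1/√k.
CV = SD/mean = 1000/890 = 1.124, hence k = 1/CV² = 0.792.
Then θ = mean/k = 890/0.792 = 1120.

k ≈ 0.792, θ ≈ 1120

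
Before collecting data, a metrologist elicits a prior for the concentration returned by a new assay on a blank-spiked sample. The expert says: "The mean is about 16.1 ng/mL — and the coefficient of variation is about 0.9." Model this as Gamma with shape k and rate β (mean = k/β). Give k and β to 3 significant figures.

For Gamma(k, rate β): mean = k/β, variance = k/β², so CV = 1/√k.
CV = 0.9, hence k = 1/CV² = 1.23.
Then β = k/mean = 1.23/16.1 = 0.0767.

k ≈ 1.23, β ≈ 0.0767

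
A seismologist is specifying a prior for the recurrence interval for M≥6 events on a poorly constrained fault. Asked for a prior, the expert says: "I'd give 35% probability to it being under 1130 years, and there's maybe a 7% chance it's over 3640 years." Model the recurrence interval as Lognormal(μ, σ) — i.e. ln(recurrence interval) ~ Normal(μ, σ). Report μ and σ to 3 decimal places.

If T ~ Lognormal(μ,σ) then ln T ~ Normal(μ,σ), so the p-quantile of ln T is μ + z_p·σ.
ln(1130) = 7.03 and ln(3640) = 8.2; z_{0.35} = -0.3853, z_{0.93} = 1.476.
σ = (8.2 − 7.03)/(1.476 − (-0.3853)) = 0.629.
μ = 7.03 − (-0.3853)·0.629 = 7.272.

μ ≈ 7.272, σ ≈ 0.629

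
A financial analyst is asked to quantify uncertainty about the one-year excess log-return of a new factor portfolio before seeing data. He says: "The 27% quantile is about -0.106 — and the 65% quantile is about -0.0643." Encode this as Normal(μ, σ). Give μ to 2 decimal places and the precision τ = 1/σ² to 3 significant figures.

For Normal(μ,σ), the p-quantile is μ + z_p·σ. Here z_{0.27} = -0.6128, z_{0.65} = 0.3853.
So -0.106 = μ − 0.6128σ and -0.0643 = μ + 0.3853σ.
Subtracting: σ = (-0.0643 − -0.106)/(0.3853 − (-0.6128)) = 0.04.
Then μ = -0.106 − (-0.6128)·0.04 = -0.08.
Precision τ = 1/σ² = 1/0.04178² = 573.

μ = -0.08, τ = 573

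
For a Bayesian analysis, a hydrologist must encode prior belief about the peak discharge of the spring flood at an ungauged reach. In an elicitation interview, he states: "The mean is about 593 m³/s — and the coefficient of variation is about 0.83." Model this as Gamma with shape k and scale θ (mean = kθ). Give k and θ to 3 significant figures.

For Gamma(k, scale θ): mean = kθ, variance = kθ², so CV = 1/√k.
CV = 0.83, hence k = 1/CV² = 1.45.
Then θ = mean/k = 593/1.45 = 409.

k ≈ 1.45, θ ≈ 409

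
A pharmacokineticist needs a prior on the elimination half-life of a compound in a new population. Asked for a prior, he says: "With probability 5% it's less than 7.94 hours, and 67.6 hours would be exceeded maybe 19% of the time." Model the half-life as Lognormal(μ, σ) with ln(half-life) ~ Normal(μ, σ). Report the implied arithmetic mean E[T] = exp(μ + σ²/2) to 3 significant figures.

E[T] ≈ 46 hours

If T ~ Lognormal(μ,σ) then ln T ~ Normal(μ,σ), so the p-quantile of ln T is μ + z_p·σ.
ln(7.94) = 2.072 and ln(67.6) = 4.214; z_{0.05} = -1.645, z_{0.81} = 0.8779.
σ = (4.214 − 2.072)/(0.8779 − (-1.645)) = 0.849.
μ = 2.072 − (-1.645)·0.849 = 3.468.
E[T] = exp(μ + σ²/2) = exp(3.468 + 0.3604) = 46 hours.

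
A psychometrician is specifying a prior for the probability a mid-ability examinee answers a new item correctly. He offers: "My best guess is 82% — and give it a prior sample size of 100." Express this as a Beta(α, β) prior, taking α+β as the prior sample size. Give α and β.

α = 82, β = 18

Under the effective-sample-size interpretation, Beta(α, β) has prior mean α/(α+β) and prior sample size α+β.
So α+β = 100 and α/(α+β) = 0.82, giving α = 0.82·100 = 82 and β = 100 − 82 = 18.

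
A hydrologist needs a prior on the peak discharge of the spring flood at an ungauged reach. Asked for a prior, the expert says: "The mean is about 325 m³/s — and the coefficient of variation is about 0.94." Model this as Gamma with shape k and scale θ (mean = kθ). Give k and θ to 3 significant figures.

k ≈ 1.13, θ ≈ 287

For Gamma(k, scale θ): mean = kθ, variance = kθ², so CV = 1/√k.
CV = 0.94, hence k = 1/CV² = 1.13.
Then θ = mean/k = 325/1.13 = 287.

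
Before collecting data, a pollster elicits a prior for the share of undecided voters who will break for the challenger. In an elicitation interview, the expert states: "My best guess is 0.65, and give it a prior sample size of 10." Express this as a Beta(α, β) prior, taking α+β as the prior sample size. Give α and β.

Under the effective-sample-size interpretation, Beta(α, β) has prior mean α/(α+β) and prior sample size α+β.
So α+β = 10 and α/(α+β) = 0.65, giving α = 0.65·10 = 6.5 and β = 10 − 6.5 = 3.5.

α = 6.5, β = 3.5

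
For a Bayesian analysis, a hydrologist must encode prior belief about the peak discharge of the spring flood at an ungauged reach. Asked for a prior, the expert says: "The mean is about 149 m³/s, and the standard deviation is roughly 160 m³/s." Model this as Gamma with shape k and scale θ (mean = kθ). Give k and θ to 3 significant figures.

For Gamma(k, scale θ): mean = kθ, variance = kθ², so CV = 1/√k.
CV = SD/mean = 160/149 = 1.074, hence k = 1/CV² = 0.867.
Then θ = mean/k = 149/0.867 = 172.

k ≈ 0.867, θ ≈ 172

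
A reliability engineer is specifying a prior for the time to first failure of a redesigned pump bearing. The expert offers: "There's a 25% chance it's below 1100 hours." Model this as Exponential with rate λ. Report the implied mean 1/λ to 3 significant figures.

P(T < 1100.0) = 1 − e^(−λ·1100.0) = 0.25, so λ = −ln(1−0.25)/1100.0 = −ln(0.75)/1100.0 = 0.000262.
Mean = 1/λ = 3820 hours.

mean ≈ 3820 hours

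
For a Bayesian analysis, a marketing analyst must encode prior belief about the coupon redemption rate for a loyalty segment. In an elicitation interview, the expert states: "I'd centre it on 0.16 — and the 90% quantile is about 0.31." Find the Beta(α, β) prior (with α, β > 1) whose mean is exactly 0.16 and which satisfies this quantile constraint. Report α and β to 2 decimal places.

α ≈ 1.70, β ≈ 8.94

With mean 0.16 fixed, write α = 0.16s, β = 0.84s where s = α+β.
Need P(θ < 0.31) = 0.9 under Beta(0.16s, 0.84s). Normal approximation: (q−m)/√(m(1−m)/s) ≈ z_{0.9} = 1.28, so s ≈ 0.16·0.84·(1.28)²/(0.31−0.16)² = 9.8.
At s = 9.8: P(θ<0.31) ≈ 0.893. Adjusting to match 0.9 gives s ≈ 10.65.
So α = 0.16·10.65 ≈ 1.70, β = 0.84·10.65 ≈ 8.94.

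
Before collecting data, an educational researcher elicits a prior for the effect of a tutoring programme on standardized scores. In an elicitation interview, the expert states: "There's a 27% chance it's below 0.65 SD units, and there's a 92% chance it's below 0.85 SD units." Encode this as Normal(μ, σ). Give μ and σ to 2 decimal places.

The p-quantile of Normal(μ,σ) is μ + z_p·σ, with z_{0.27} = -0.6128 and z_{0.92} = 1.405.
Eliminate σ: μ = (z₂·x₁ − z₁·x₂)/(z₂ − z₁) = (1.405·0.65 − (-0.6128)·0.85)/2.018 = 0.71.
Then σ = (x₂ − x₁)/(z₂ − z₁) = (0.85 − 0.65)/2.018 = 0.10.

μ = 0.71, σ = 0.10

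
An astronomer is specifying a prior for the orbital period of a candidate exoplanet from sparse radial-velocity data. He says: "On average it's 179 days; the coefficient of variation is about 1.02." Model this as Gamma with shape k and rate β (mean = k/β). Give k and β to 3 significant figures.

k ≈ 0.961, β ≈ 0.00537

For Gamma(k, rate β): mean = k/β, variance = k/β², so CV = 1/√k.
CV = 1.02, hence k = 1/CV² = 0.961.
Then β = k/mean = 0.961/179 = 0.00537.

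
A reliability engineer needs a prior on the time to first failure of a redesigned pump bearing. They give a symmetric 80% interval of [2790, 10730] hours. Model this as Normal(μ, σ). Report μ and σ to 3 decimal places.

μ = 6760.000, σ = 3097.807

A symmetric 80% interval runs μ ± z·σ with z = 1.282.
Half-width = 3970, so σ = 3970/1.282 = 3097.807.
μ is the interval midpoint, 6760.000.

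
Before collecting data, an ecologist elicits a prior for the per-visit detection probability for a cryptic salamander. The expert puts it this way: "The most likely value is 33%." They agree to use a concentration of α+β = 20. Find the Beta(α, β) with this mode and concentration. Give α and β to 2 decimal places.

α = 6.94, β = 13.06

For α,β > 1 the Beta mode is (α−1)/(α+β−2). With α+β = 20, the mode is (α−1)/18.
Set (α−1)/18 = 0.33 → α = 1 + 0.33·18 = 6.94.
β = 20 − α = 13.06.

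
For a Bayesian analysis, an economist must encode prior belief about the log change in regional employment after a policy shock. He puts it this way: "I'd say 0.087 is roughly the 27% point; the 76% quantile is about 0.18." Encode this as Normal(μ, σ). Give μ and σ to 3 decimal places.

The p-quantile of Normal(μ,σ) is μ + z_p·σ, with z_{0.27} = -0.6128 and z_{0.76} = 0.7063.
Eliminate σ: μ = (z₂·x₁ − z₁·x₂)/(z₂ − z₁) = (0.7063·0.087 − (-0.6128)·0.18)/1.319 = 0.130.
Then σ = (x₂ − x₁)/(z₂ − z₁) = (0.18 − 0.087)/1.319 = 0.071.

μ = 0.130, σ = 0.071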